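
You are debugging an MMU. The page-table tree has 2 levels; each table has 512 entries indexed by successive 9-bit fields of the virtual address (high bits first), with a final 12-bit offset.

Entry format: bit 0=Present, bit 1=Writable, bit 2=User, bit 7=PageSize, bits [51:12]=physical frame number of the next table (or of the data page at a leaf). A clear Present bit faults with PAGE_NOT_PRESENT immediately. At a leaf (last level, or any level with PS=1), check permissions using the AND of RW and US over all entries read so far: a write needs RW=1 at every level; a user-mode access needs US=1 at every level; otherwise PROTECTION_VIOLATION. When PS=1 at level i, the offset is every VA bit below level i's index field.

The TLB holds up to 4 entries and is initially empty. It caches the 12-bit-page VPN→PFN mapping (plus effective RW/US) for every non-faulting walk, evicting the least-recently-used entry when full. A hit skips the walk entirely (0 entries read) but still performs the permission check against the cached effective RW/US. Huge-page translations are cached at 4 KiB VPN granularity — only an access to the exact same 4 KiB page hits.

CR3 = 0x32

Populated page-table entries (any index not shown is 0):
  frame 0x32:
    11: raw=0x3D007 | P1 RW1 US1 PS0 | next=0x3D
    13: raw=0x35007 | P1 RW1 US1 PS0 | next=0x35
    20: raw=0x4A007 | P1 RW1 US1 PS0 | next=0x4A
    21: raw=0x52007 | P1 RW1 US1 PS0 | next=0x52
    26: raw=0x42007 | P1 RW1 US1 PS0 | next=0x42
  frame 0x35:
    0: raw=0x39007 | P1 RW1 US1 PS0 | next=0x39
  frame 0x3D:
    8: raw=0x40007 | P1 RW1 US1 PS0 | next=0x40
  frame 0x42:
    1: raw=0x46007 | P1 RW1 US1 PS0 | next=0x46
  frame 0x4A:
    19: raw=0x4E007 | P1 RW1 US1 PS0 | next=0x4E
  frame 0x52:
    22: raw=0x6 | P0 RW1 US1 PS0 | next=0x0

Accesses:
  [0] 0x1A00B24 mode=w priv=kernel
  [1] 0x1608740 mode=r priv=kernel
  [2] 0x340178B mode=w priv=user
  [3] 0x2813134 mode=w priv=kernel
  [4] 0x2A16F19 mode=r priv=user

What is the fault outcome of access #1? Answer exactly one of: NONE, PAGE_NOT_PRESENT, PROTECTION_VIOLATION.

Walk each access:
#0 VA=0x1A00B24 (w,kernel):
  lvl0: tbl 0x32, slot 13 ⇒ 0x35007 (P1/RW1/US1/PS0)
  lvl1: tbl 0x35, slot 0 ⇒ 0x39007 (P1/RW1/US1/PS0)
  → PA=0x39B24  (2 entries read)
#1 VA=0x1608740 (r,kernel):
  lvl0: tbl 0x32, slot 11 ⇒ 0x3D007 (P1/RW1/US1/PS0)
  lvl1: tbl 0x3D, slot 8 ⇒ 0x40007 (P1/RW1/US1/PS0)
  → PA=0x40740  (2 entries read)
#2 VA=0x340178B (w,user):
  lvl0: tbl 0x32, slot 26 ⇒ 0x42007 (P1/RW1/US1/PS0)
  lvl1: tbl 0x42, slot 1 ⇒ 0x46007 (P1/RW1/US1/PS0)
  → PA=0x4678B  (2 entries read)
#3 VA=0x2813134 (w,kernel):
  lvl0: tbl 0x32, slot 20 ⇒ 0x4A007 (P1/RW1/US1/PS0)
  lvl1: tbl 0x4A, slot 19 ⇒ 0x4E007 (P1/RW1/US1/PS0)
  → PA=0x4E134  (2 entries read)
#4 VA=0x2A16F19 (r,user):
  lvl0: tbl 0x32, slot 21 ⇒ 0x52007 (P1/RW1/US1/PS0)
  lvl1: tbl 0x52, slot 22 ⇒ 0x6 (P0/RW1/US1/PS0)
  → PAGE_NOT_PRESENT  (2 entries read)

Access #1 fault: NONE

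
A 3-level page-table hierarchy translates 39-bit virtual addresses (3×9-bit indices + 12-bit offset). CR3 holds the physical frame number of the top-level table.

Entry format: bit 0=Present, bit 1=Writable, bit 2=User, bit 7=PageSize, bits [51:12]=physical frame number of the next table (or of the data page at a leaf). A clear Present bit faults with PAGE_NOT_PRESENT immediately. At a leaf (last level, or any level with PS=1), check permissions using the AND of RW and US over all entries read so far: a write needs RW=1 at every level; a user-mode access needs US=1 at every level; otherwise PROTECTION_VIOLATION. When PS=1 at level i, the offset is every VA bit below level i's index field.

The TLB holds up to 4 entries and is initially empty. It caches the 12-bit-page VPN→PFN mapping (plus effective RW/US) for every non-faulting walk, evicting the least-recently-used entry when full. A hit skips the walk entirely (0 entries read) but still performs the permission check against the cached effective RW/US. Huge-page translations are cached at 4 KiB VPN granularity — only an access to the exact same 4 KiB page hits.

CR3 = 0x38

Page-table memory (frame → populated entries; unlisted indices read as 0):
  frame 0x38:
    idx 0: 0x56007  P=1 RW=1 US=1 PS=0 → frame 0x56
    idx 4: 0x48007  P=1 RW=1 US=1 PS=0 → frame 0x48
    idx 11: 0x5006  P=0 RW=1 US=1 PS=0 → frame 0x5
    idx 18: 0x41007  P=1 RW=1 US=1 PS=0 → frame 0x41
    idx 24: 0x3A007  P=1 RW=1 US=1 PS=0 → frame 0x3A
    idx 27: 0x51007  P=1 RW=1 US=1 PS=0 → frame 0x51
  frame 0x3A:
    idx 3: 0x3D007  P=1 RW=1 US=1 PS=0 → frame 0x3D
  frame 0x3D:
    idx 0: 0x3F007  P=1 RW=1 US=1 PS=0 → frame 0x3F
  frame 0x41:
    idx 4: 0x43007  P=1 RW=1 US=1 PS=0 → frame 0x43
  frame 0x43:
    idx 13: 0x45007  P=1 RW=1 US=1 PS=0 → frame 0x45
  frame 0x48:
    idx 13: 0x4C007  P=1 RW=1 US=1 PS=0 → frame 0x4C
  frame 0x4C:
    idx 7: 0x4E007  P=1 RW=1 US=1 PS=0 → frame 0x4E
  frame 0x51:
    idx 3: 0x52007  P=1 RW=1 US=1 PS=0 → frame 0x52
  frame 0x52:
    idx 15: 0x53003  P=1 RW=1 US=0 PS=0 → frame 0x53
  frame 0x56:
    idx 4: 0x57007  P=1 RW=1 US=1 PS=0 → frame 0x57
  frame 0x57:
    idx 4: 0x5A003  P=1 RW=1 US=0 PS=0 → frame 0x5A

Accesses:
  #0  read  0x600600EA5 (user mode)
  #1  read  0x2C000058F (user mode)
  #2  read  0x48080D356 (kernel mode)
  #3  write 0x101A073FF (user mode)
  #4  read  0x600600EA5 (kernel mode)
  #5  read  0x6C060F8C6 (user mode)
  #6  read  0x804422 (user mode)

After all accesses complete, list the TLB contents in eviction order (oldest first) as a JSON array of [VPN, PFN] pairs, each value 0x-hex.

Walk each access:
#0 VA=0x600600EA5 (r,user):
  L0 @0x38[24] → 0x3A007  P=1,RW=1,US=1,PS=0
  L1 @0x3A[3] → 0x3D007  P=1,RW=1,US=1,PS=0
  L2 @0x3D[0] → 0x3F007  P=1,RW=1,US=1,PS=0
  ✓ 0x3FEA5  — 3 lookups
#1 VA=0x2C000058F (r,user):
  L0 @0x38[11] → 0x5006  P=0,RW=1,US=1,PS=0
  ⇒ fault: PAGE_NOT_PRESENT  — 1 lookups
#2 VA=0x48080D356 (r,kernel):
  L0 @0x38[18] → 0x41007  P=1,RW=1,US=1,PS=0
  L1 @0x41[4] → 0x43007  P=1,RW=1,US=1,PS=0
  L2 @0x43[13] → 0x45007  P=1,RW=1,US=1,PS=0
  ✓ 0x45356  — 3 lookups
#3 VA=0x101A073FF (w,user):
  L0 @0x38[4] → 0x48007  P=1,RW=1,US=1,PS=0
  L1 @0x48[13] → 0x4C007  P=1,RW=1,US=1,PS=0
  L2 @0x4C[7] → 0x4E007  P=1,RW=1,US=1,PS=0
  ✓ 0x4E3FF  — 3 lookups
#4 VA=0x600600EA5 (r,kernel):
  TLB hit vpn=0x600600 → PA=0x3FEA5
#5 VA=0x6C060F8C6 (r,user):
  L0 @0x38[27] → 0x51007  P=1,RW=1,US=1,PS=0
  L1 @0x51[3] → 0x52007  P=1,RW=1,US=1,PS=0
  L2 @0x52[15] → 0x53003  P=1,RW=1,US=0,PS=0
  ⇒ fault: PROTECTION_VIOLATION  — 3 lookups
#6 VA=0x804422 (r,user):
  L0 @0x38[0] → 0x56007  P=1,RW=1,US=1,PS=0
  L1 @0x56[4] → 0x57007  P=1,RW=1,US=1,PS=0
  L2 @0x57[4] → 0x5A003  P=1,RW=1,US=0,PS=0
  ⇒ fault: PROTECTION_VIOLATION  — 3 lookups

TLB: [["0x48080D", "0x45"], ["0x101A07", "0x4E"], ["0x600600", "0x3F"]]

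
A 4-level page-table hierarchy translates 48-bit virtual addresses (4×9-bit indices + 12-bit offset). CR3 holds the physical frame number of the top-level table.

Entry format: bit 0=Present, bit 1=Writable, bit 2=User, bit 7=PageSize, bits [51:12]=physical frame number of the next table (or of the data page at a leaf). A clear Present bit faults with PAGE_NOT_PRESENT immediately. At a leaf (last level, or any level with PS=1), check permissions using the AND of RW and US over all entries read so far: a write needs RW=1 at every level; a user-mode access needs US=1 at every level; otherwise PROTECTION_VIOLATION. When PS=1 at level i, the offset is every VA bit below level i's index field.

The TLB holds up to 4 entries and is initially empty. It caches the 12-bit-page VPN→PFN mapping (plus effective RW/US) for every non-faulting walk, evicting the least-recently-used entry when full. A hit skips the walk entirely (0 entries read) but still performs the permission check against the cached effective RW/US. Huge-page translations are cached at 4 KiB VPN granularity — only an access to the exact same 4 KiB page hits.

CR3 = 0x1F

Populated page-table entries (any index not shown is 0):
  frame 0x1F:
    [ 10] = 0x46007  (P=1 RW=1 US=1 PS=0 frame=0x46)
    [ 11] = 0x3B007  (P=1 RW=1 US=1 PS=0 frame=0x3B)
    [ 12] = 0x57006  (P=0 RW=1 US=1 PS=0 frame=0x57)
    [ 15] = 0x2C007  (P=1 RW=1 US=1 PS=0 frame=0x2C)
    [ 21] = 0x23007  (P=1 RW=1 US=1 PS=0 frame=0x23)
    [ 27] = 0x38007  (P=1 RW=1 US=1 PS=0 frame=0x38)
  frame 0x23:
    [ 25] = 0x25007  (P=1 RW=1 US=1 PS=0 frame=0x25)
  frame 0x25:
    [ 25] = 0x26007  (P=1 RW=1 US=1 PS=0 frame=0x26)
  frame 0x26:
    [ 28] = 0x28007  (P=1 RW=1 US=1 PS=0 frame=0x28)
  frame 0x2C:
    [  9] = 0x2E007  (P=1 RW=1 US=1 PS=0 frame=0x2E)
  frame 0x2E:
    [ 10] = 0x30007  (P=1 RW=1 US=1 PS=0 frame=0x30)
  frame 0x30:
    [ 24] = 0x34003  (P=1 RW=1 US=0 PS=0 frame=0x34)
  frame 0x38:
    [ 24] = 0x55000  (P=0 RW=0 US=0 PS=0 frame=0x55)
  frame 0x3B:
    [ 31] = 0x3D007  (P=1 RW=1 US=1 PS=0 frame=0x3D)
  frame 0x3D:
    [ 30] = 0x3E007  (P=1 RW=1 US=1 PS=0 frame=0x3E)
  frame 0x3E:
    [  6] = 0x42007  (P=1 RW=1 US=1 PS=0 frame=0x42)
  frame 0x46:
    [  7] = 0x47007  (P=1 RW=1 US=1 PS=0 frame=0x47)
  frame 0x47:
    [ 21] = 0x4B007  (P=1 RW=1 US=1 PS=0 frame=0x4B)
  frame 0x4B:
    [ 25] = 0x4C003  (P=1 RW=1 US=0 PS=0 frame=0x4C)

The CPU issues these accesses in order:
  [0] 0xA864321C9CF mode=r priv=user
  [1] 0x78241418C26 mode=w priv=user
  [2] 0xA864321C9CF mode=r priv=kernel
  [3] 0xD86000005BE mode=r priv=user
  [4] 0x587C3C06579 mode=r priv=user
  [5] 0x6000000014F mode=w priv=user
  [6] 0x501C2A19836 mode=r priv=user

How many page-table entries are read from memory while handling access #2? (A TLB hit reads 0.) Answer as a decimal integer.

Per-access translation:
#0 VA=0xA864321C9CF (r,user):
  [0] read 0x1F idx=21: raw=0x23007 flags P=1 W=1 U=1 S=0
  [1] read 0x23 idx=25: raw=0x25007 flags P=1 W=1 U=1 S=0
  [2] read 0x25 idx=25: raw=0x26007 flags P=1 W=1 U=1 S=0
  [3] read 0x26 idx=28: raw=0x28007 flags P=1 W=1 U=1 S=0
  ⇒ phys 0x289CF  [4 reads]
#1 VA=0x78241418C26 (w,user):
  [0] read 0x1F idx=15: raw=0x2C007 flags P=1 W=1 U=1 S=0
  [1] read 0x2C idx=9: raw=0x2E007 flags P=1 W=1 U=1 S=0
  [2] read 0x2E idx=10: raw=0x30007 flags P=1 W=1 U=1 S=0
  [3] read 0x30 idx=24: raw=0x34003 flags P=1 W=1 U=0 S=0
  ⇒ fault: PROTECTION_VIOLATION  — 4 lookups
#2 VA=0xA864321C9CF (r,kernel):
  TLB hit vpn=0xA864321C → PA=0x289CF
#3 VA=0xD86000005BE (r,user):
  [0] read 0x1F idx=27: raw=0x38007 flags P=1 W=1 U=1 S=0
  [1] read 0x38 idx=24: raw=0x55000 flags P=0 W=0 U=0 S=0
  ⇒ fault: PAGE_NOT_PRESENT  — 2 lookups
#4 VA=0x587C3C06579 (r,user):
  [0] read 0x1F idx=11: raw=0x3B007 flags P=1 W=1 U=1 S=0
  [1] read 0x3B idx=31: raw=0x3D007 flags P=1 W=1 U=1 S=0
  [2] read 0x3D idx=30: raw=0x3E007 flags P=1 W=1 U=1 S=0
  [3] read 0x3E idx=6: raw=0x42007 flags P=1 W=1 U=1 S=0
  ⇒ phys 0x42579  [4 reads]
#5 VA=0x6000000014F (w,user):
  [0] read 0x1F idx=12: raw=0x57006 flags P=0 W=1 U=1 S=0
  ⇒ fault: PAGE_NOT_PRESENT  — 1 lookups
#6 VA=0x501C2A19836 (r,user):
  [0] read 0x1F idx=10: raw=0x46007 flags P=1 W=1 U=1 S=0
  [1] read 0x46 idx=7: raw=0x47007 flags P=1 W=1 U=1 S=0
  [2] read 0x47 idx=21: raw=0x4B007 flags P=1 W=1 U=1 S=0
  [3] read 0x4B idx=25: raw=0x4C003 flags P=1 W=1 U=0 S=0
  ⇒ fault: PROTECTION_VIOLATION  — 4 lookups

Entries read for #2: 0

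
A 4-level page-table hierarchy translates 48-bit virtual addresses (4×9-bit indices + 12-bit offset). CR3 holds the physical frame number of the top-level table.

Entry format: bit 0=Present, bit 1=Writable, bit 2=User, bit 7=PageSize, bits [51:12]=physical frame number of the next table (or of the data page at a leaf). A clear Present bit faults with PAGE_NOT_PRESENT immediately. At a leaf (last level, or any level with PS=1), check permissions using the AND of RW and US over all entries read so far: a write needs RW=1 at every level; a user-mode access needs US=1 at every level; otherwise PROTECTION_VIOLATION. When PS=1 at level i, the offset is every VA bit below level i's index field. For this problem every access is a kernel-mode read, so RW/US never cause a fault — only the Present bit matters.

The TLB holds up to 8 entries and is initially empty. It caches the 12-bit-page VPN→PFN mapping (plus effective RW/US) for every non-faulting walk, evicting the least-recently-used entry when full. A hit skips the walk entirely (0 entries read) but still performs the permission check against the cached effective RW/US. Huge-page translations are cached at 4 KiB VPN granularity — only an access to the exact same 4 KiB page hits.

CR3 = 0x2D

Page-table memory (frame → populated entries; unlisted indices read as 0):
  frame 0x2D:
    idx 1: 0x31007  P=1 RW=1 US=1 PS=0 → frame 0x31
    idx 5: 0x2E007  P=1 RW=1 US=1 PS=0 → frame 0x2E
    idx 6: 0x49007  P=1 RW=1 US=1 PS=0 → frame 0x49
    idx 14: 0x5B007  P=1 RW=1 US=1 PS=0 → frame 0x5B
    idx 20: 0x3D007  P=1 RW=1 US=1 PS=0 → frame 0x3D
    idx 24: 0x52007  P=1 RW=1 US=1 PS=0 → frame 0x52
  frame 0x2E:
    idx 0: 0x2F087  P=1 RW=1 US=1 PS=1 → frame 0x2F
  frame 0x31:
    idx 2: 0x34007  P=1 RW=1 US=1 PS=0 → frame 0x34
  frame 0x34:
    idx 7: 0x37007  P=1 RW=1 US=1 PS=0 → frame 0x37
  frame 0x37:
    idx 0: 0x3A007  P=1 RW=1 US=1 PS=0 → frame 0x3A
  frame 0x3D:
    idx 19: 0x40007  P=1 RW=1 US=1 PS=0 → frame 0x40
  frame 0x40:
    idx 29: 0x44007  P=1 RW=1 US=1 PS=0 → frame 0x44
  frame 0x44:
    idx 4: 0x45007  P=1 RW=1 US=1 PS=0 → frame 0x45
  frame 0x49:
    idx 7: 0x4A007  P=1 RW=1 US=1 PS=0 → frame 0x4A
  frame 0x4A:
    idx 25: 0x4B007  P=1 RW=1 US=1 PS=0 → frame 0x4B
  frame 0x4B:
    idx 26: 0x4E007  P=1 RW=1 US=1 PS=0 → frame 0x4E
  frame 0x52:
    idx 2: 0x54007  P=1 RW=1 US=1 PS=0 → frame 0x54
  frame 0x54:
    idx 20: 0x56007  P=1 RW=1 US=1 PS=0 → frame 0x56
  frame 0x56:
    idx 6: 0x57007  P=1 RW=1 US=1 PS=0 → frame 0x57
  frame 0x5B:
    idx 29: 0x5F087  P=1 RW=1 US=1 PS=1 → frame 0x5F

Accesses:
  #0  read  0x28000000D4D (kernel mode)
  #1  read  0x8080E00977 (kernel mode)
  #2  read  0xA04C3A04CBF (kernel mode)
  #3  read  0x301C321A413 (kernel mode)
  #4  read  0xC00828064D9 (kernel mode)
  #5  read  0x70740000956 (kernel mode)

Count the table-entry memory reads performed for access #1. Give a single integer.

Per-access translation:
#0 VA=0x28000000D4D (r,kernel):
  [0] read 0x2D idx=5: raw=0x2E007 flags P=1 W=1 U=1 S=0
  [1] read 0x2E idx=0: raw=0x2F087 flags P=1 W=1 U=1 S=1
  ⇒ phys 0x2FD4D (huge @L1)  [2 reads]
#1 VA=0x8080E00977 (r,kernel):
  [0] read 0x2D idx=1: raw=0x31007 flags P=1 W=1 U=1 S=0
  [1] read 0x31 idx=2: raw=0x34007 flags P=1 W=1 U=1 S=0
  [2] read 0x34 idx=7: raw=0x37007 flags P=1 W=1 U=1 S=0
  [3] read 0x37 idx=0: raw=0x3A007 flags P=1 W=1 U=1 S=0
  ⇒ phys 0x3A977  [4 reads]
#2 VA=0xA04C3A04CBF (r,kernel):
  [0] read 0x2D idx=20: raw=0x3D007 flags P=1 W=1 U=1 S=0
  [1] read 0x3D idx=19: raw=0x40007 flags P=1 W=1 U=1 S=0
  [2] read 0x40 idx=29: raw=0x44007 flags P=1 W=1 U=1 S=0
  [3] read 0x44 idx=4: raw=0x45007 flags P=1 W=1 U=1 S=0
  ⇒ phys 0x45CBF  [4 reads]
#3 VA=0x301C321A413 (r,kernel):
  [0] read 0x2D idx=6: raw=0x49007 flags P=1 W=1 U=1 S=0
  [1] read 0x49 idx=7: raw=0x4A007 flags P=1 W=1 U=1 S=0
  [2] read 0x4A idx=25: raw=0x4B007 flags P=1 W=1 U=1 S=0
  [3] read 0x4B idx=26: raw=0x4E007 flags P=1 W=1 U=1 S=0
  ⇒ phys 0x4E413  [4 reads]
#4 VA=0xC00828064D9 (r,kernel):
  [0] read 0x2D idx=24: raw=0x52007 flags P=1 W=1 U=1 S=0
  [1] read 0x52 idx=2: raw=0x54007 flags P=1 W=1 U=1 S=0
  [2] read 0x54 idx=20: raw=0x56007 flags P=1 W=1 U=1 S=0
  [3] read 0x56 idx=6: raw=0x57007 flags P=1 W=1 U=1 S=0
  ⇒ phys 0x574D9  [4 reads]
#5 VA=0x70740000956 (r,kernel):
  [0] read 0x2D idx=14: raw=0x5B007 flags P=1 W=1 U=1 S=0
  [1] read 0x5B idx=29: raw=0x5F087 flags P=1 W=1 U=1 S=1
  ⇒ phys 0x5F956 (huge @L1)  [2 reads]

Entries read for #1: 4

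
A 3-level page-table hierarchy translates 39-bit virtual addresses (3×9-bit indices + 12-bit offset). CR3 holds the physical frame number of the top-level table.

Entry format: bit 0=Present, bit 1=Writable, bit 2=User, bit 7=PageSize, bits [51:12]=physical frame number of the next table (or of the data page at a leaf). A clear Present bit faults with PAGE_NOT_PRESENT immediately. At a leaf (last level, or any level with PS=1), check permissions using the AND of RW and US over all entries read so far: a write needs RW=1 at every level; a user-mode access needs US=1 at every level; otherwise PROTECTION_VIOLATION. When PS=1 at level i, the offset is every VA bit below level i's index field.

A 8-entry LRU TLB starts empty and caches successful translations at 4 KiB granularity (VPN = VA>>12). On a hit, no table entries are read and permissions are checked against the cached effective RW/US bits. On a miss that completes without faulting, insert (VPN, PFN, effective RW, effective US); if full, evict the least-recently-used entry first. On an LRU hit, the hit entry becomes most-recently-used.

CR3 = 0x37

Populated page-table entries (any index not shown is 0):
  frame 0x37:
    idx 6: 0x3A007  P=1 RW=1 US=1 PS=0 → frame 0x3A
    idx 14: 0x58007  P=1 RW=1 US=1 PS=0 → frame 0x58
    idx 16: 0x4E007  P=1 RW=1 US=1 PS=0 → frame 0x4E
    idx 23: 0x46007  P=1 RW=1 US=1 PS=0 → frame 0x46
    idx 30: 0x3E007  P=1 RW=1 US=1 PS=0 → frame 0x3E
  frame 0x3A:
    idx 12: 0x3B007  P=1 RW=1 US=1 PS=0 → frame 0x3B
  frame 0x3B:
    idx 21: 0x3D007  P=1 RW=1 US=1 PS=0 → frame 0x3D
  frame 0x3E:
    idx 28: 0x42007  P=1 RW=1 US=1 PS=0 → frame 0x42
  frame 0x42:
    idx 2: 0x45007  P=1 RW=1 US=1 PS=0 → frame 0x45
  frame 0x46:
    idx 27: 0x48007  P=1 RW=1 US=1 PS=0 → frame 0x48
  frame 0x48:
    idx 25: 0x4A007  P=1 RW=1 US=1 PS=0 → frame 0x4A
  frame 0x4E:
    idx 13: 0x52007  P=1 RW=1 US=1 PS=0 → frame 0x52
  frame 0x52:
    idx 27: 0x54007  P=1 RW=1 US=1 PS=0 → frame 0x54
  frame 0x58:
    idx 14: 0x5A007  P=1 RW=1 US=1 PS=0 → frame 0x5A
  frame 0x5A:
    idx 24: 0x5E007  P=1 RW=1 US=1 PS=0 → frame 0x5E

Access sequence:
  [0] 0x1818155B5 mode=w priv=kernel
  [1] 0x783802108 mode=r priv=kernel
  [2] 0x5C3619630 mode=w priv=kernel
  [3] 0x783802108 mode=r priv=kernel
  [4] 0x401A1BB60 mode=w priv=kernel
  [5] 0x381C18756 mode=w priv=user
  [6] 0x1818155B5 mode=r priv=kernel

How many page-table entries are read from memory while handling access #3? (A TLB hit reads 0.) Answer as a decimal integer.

Trace:
#0 VA=0x1818155B5 (w,kernel):
  L0: frame=0x37 idx=6 entry=0x3A007 [P=1 RW=1 US=1 PS=0]
  L1: frame=0x3A idx=12 entry=0x3B007 [P=1 RW=1 US=1 PS=0]
  L2: frame=0x3B idx=21 entry=0x3D007 [P=1 RW=1 US=1 PS=0]
  → PA=0x3D5B5  (3 entries read)
#1 VA=0x783802108 (r,kernel):
  L0: frame=0x37 idx=30 entry=0x3E007 [P=1 RW=1 US=1 PS=0]
  L1: frame=0x3E idx=28 entry=0x42007 [P=1 RW=1 US=1 PS=0]
  L2: frame=0x42 idx=2 entry=0x45007 [P=1 RW=1 US=1 PS=0]
  → PA=0x45108  (3 entries read)
#2 VA=0x5C3619630 (w,kernel):
  L0: frame=0x37 idx=23 entry=0x46007 [P=1 RW=1 US=1 PS=0]
  L1: frame=0x46 idx=27 entry=0x48007 [P=1 RW=1 US=1 PS=0]
  L2: frame=0x48 idx=25 entry=0x4A007 [P=1 RW=1 US=1 PS=0]
  → PA=0x4A630  (3 entries read)
#3 VA=0x783802108 (r,kernel):
  TLB hit vpn=0x783802 → PA=0x45108
#4 VA=0x401A1BB60 (w,kernel):
  L0: frame=0x37 idx=16 entry=0x4E007 [P=1 RW=1 US=1 PS=0]
  L1: frame=0x4E idx=13 entry=0x52007 [P=1 RW=1 US=1 PS=0]
  L2: frame=0x52 idx=27 entry=0x54007 [P=1 RW=1 US=1 PS=0]
  → PA=0x54B60  (3 entries read)
#5 VA=0x381C18756 (w,user):
  L0: frame=0x37 idx=14 entry=0x58007 [P=1 RW=1 US=1 PS=0]
  L1: frame=0x58 idx=14 entry=0x5A007 [P=1 RW=1 US=1 PS=0]
  L2: frame=0x5A idx=24 entry=0x5E007 [P=1 RW=1 US=1 PS=0]
  → PA=0x5E756  (3 entries read)
#6 VA=0x1818155B5 (r,kernel):
  TLB hit vpn=0x181815 → PA=0x3D5B5

Entries read for #3: 0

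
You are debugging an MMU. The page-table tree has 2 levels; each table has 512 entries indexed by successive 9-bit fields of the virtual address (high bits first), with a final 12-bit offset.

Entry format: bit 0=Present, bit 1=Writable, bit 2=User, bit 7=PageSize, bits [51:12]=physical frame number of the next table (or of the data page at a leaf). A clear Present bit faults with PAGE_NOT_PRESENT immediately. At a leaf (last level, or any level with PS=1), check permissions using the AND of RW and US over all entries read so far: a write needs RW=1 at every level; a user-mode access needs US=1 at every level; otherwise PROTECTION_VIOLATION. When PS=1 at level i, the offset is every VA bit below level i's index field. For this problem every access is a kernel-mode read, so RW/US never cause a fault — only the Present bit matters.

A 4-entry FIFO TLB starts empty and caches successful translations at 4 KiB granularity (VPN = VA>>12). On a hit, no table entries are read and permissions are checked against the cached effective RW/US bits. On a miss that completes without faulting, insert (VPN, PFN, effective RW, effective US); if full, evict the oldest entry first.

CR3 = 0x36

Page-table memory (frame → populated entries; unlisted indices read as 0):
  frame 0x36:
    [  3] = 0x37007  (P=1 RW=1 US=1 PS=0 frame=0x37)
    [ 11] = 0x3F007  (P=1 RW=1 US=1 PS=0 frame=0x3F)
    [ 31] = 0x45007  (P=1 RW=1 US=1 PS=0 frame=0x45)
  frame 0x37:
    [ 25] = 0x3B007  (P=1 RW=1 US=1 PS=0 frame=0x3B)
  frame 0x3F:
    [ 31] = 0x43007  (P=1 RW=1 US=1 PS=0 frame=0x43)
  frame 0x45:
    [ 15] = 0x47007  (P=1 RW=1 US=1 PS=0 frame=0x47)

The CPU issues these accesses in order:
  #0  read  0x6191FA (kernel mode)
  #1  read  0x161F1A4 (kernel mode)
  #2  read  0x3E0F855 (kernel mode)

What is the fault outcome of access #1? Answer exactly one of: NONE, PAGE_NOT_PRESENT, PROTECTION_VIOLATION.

Per-access translation:
#0 VA=0x6191FA (r,kernel):
  L0 @0x36[3] → 0x37007  P=1,RW=1,US=1,PS=0
  L1 @0x37[25] → 0x3B007  P=1,RW=1,US=1,PS=0
  → PA=0x3B1FA  (2 entries read)
#1 VA=0x161F1A4 (r,kernel):
  L0 @0x36[11] → 0x3F007  P=1,RW=1,US=1,PS=0
  L1 @0x3F[31] → 0x43007  P=1,RW=1,US=1,PS=0
  → PA=0x431A4  (2 entries read)
#2 VA=0x3E0F855 (r,kernel):
  L0 @0x36[31] → 0x45007  P=1,RW=1,US=1,PS=0
  L1 @0x45[15] → 0x47007  P=1,RW=1,US=1,PS=0
  → PA=0x47855  (2 entries read)

Access #1 fault: NONE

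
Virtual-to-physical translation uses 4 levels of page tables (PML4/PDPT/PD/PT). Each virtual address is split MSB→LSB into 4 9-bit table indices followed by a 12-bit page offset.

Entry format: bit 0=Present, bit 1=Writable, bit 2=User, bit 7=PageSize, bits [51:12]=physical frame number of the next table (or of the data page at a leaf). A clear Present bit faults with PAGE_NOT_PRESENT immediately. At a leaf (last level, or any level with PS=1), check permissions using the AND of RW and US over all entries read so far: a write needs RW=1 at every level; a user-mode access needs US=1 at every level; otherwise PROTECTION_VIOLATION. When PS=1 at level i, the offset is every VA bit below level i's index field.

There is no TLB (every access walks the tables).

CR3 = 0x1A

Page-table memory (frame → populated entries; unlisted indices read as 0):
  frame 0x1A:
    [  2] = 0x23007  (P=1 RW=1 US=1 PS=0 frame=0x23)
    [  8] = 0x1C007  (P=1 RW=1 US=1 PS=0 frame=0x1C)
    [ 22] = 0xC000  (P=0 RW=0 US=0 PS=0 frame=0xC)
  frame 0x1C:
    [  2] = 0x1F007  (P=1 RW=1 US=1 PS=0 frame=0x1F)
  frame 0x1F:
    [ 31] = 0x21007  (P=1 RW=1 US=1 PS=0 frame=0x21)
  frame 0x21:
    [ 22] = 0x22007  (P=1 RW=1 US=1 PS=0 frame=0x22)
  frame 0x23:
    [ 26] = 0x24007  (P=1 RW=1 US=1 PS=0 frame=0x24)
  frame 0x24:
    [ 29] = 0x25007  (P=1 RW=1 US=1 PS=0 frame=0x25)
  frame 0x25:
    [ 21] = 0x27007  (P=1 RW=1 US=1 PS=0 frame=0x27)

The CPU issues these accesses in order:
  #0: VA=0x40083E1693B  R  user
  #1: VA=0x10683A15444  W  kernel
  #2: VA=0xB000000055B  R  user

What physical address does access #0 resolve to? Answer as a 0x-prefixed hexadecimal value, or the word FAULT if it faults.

Trace:
#0 VA=0x40083E1693B (r,user):
  L0 @0x1A[8] → 0x1C007  P=1,RW=1,US=1,PS=0
  L1 @0x1C[2] → 0x1F007  P=1,RW=1,US=1,PS=0
  L2 @0x1F[31] → 0x21007  P=1,RW=1,US=1,PS=0
  L3 @0x21[22] → 0x22007  P=1,RW=1,US=1,PS=0
  ⇒ phys 0x2293B  [4 reads]
#1 VA=0x10683A15444 (w,kernel):
  L0 @0x1A[2] → 0x23007  P=1,RW=1,US=1,PS=0
  L1 @0x23[26] → 0x24007  P=1,RW=1,US=1,PS=0
  L2 @0x24[29] → 0x25007  P=1,RW=1,US=1,PS=0
  L3 @0x25[21] → 0x27007  P=1,RW=1,US=1,PS=0
  ⇒ phys 0x27444  [4 reads]
#2 VA=0xB000000055B (r,user):
  L0 @0x1A[22] → 0xC000  P=0,RW=0,US=0,PS=0
  → PAGE_NOT_PRESENT  (1 entries read)

Access #0 PA: 0x2293B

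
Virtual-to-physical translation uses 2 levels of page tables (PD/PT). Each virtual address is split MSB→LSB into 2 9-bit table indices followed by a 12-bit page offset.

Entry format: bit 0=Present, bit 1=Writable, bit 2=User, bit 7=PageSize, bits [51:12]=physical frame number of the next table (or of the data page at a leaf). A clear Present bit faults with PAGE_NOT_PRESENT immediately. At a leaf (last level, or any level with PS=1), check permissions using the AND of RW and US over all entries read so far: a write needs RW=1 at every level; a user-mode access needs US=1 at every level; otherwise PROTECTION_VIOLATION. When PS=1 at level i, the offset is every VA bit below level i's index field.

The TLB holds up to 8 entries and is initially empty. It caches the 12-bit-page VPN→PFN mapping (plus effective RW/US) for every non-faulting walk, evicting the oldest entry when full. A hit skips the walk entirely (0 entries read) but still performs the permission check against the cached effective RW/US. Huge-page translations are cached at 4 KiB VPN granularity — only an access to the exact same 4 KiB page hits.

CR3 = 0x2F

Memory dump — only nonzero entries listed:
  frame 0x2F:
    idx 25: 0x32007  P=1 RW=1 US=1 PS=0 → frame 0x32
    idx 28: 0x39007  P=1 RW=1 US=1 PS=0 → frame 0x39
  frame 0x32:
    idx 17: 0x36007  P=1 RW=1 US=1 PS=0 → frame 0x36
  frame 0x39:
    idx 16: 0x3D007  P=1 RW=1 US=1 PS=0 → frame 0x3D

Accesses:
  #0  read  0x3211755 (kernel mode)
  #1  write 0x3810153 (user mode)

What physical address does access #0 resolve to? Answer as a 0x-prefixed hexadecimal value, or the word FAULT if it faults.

Trace:
#0 VA=0x3211755 (r,kernel):
  [0] read 0x2F idx=25: raw=0x32007 flags P=1 W=1 U=1 S=0
  [1] read 0x32 idx=17: raw=0x36007 flags P=1 W=1 U=1 S=0
  ✓ 0x36755  — 2 lookups
#1 VA=0x3810153 (w,user):
  [0] read 0x2F idx=28: raw=0x39007 flags P=1 W=1 U=1 S=0
  [1] read 0x39 idx=16: raw=0x3D007 flags P=1 W=1 U=1 S=0
  ✓ 0x3D153  — 2 lookups

Access #0 PA: 0x36755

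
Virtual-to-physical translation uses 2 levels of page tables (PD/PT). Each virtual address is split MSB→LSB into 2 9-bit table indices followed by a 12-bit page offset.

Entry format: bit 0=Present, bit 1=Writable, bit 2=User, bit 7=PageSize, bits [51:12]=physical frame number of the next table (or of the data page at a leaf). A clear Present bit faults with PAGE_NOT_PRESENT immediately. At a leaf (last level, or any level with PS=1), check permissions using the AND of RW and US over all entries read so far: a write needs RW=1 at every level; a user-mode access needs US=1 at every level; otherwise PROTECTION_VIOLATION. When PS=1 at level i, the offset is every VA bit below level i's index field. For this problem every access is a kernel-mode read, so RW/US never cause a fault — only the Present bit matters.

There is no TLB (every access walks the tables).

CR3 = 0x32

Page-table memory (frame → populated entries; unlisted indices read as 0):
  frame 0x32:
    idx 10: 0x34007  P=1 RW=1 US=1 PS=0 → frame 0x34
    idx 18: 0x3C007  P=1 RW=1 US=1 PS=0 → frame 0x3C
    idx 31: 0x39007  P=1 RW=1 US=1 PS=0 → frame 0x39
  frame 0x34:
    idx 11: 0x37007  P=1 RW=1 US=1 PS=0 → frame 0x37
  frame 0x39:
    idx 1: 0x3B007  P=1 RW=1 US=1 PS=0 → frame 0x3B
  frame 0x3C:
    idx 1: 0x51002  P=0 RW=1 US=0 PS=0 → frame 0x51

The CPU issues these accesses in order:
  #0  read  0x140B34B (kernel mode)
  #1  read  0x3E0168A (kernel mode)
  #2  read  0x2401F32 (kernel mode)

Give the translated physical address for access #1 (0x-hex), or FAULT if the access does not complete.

Trace:
#0 VA=0x140B34B (r,kernel):
  [0] read 0x32 idx=10: raw=0x34007 flags P=1 W=1 U=1 S=0
  [1] read 0x34 idx=11: raw=0x37007 flags P=1 W=1 U=1 S=0
  → PA=0x3734B  (2 entries read)
#1 VA=0x3E0168A (r,kernel):
  [0] read 0x32 idx=31: raw=0x39007 flags P=1 W=1 U=1 S=0
  [1] read 0x39 idx=1: raw=0x3B007 flags P=1 W=1 U=1 S=0
  → PA=0x3B68A  (2 entries read)
#2 VA=0x2401F32 (r,kernel):
  [0] read 0x32 idx=18: raw=0x3C007 flags P=1 W=1 U=1 S=0
  [1] read 0x3C idx=1: raw=0x51002 flags P=0 W=1 U=0 S=0
  ✗ PAGE_NOT_PRESENT  [2 reads]

Access #1 PA: 0x3B68A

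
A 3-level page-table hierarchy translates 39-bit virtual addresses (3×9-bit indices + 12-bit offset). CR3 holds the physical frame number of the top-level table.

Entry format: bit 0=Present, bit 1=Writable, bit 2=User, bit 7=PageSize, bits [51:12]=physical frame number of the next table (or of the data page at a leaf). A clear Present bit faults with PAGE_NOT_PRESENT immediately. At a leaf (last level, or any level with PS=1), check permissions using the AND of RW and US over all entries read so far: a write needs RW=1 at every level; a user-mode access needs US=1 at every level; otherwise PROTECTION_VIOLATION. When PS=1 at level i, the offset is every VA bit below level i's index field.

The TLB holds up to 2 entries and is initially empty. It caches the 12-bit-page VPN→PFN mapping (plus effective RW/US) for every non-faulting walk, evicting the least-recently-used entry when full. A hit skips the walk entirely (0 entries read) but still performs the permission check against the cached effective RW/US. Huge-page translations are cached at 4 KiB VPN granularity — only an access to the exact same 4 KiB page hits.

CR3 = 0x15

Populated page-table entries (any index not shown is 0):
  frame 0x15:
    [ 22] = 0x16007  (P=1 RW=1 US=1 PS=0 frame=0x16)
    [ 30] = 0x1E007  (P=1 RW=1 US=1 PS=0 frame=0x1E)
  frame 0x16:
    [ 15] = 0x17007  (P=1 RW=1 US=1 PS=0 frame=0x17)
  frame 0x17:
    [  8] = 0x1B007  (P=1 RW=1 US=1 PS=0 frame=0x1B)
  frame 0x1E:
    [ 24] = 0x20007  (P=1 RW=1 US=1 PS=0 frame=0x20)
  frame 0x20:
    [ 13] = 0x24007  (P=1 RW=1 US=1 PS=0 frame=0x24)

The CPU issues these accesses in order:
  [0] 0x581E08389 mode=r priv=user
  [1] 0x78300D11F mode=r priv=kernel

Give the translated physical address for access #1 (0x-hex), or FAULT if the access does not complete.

Trace:
#0 VA=0x581E08389 (r,user):
  lvl0: tbl 0x15, slot 22 ⇒ 0x16007 (P1/RW1/US1/PS0)
  lvl1: tbl 0x16, slot 15 ⇒ 0x17007 (P1/RW1/US1/PS0)
  lvl2: tbl 0x17, slot 8 ⇒ 0x1B007 (P1/RW1/US1/PS0)
  → PA=0x1B389  (3 entries read)
#1 VA=0x78300D11F (r,kernel):
  lvl0: tbl 0x15, slot 30 ⇒ 0x1E007 (P1/RW1/US1/PS0)
  lvl1: tbl 0x1E, slot 24 ⇒ 0x20007 (P1/RW1/US1/PS0)
  lvl2: tbl 0x20, slot 13 ⇒ 0x24007 (P1/RW1/US1/PS0)
  → PA=0x2411F  (3 entries read)

Access #1 PA: 0x2411F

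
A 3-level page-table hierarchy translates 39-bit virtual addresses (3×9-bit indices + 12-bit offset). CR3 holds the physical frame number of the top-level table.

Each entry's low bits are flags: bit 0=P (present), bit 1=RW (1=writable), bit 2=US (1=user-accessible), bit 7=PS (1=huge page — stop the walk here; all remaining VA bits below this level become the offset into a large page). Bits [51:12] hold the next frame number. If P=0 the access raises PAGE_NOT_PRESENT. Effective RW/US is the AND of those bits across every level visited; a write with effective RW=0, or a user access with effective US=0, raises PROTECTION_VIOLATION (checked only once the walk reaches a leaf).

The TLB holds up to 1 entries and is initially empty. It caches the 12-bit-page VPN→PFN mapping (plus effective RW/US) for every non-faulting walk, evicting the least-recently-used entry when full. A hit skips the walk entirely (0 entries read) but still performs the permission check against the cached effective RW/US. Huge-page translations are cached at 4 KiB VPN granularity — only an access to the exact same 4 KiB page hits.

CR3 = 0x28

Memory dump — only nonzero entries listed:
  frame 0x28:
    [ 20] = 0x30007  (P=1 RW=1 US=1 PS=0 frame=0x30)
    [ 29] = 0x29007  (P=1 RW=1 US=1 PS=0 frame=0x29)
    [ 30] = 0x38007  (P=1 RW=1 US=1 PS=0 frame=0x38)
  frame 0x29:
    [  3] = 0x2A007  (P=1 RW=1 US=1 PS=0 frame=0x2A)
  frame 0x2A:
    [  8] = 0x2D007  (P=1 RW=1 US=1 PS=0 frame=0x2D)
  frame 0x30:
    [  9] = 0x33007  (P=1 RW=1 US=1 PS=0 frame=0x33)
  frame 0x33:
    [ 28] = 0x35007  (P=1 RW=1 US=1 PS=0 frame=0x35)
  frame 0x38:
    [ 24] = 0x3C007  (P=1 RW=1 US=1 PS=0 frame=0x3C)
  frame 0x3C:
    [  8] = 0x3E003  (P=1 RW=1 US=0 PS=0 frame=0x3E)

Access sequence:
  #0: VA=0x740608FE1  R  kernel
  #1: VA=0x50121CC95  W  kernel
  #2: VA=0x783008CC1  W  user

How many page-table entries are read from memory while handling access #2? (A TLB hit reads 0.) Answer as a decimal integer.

Walk each access:
#0 VA=0x740608FE1 (r,kernel):
  lvl0: tbl 0x28, slot 29 ⇒ 0x29007 (P1/RW1/US1/PS0)
  lvl1: tbl 0x29, slot 3 ⇒ 0x2A007 (P1/RW1/US1/PS0)
  lvl2: tbl 0x2A, slot 8 ⇒ 0x2D007 (P1/RW1/US1/PS0)
  → PA=0x2DFE1  (3 entries read)
#1 VA=0x50121CC95 (w,kernel):
  lvl0: tbl 0x28, slot 20 ⇒ 0x30007 (P1/RW1/US1/PS0)
  lvl1: tbl 0x30, slot 9 ⇒ 0x33007 (P1/RW1/US1/PS0)
  lvl2: tbl 0x33, slot 28 ⇒ 0x35007 (P1/RW1/US1/PS0)
  → PA=0x35C95  (3 entries read)
#2 VA=0x783008CC1 (w,user):
  lvl0: tbl 0x28, slot 30 ⇒ 0x38007 (P1/RW1/US1/PS0)
  lvl1: tbl 0x38, slot 24 ⇒ 0x3C007 (P1/RW1/US1/PS0)
  lvl2: tbl 0x3C, slot 8 ⇒ 0x3E003 (P1/RW1/US0/PS0)
  ⇒ fault: PROTECTION_VIOLATION  — 3 lookups

Entries read for #2: 3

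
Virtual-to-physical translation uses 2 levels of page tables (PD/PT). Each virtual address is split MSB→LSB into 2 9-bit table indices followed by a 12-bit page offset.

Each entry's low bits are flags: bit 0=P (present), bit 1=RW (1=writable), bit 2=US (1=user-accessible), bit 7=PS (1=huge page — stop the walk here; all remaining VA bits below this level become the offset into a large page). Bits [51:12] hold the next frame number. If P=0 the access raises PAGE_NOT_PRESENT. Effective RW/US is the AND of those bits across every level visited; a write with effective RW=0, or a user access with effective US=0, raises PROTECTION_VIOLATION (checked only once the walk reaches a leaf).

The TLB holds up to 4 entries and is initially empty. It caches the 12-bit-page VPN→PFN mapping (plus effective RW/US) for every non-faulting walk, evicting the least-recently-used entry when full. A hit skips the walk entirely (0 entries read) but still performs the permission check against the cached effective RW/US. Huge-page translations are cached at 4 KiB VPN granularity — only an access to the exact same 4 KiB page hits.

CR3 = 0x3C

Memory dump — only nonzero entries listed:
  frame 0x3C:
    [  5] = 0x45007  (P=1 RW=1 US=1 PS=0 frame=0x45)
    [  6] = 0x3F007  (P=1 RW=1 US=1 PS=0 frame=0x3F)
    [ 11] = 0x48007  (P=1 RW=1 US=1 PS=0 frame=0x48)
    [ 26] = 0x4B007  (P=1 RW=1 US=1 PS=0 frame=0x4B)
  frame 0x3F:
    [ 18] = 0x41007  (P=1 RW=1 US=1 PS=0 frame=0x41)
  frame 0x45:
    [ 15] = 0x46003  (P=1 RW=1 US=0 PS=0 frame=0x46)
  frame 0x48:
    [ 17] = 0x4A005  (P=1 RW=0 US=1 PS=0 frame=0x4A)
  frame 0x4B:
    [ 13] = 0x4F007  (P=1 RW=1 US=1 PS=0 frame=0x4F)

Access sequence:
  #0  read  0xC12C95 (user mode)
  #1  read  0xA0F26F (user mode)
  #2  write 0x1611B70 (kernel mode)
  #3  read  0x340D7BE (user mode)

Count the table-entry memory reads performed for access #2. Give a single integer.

Per-access translation:
#0 VA=0xC12C95 (r,user):
  lvl0: tbl 0x3C, slot 6 ⇒ 0x3F007 (P1/RW1/US1/PS0)
  lvl1: tbl 0x3F, slot 18 ⇒ 0x41007 (P1/RW1/US1/PS0)
  ⇒ phys 0x41C95  [2 reads]
#1 VA=0xA0F26F (r,user):
  lvl0: tbl 0x3C, slot 5 ⇒ 0x45007 (P1/RW1/US1/PS0)
  lvl1: tbl 0x45, slot 15 ⇒ 0x46003 (P1/RW1/US0/PS0)
  → PROTECTION_VIOLATION  (2 entries read)
#2 VA=0x1611B70 (w,kernel):
  lvl0: tbl 0x3C, slot 11 ⇒ 0x48007 (P1/RW1/US1/PS0)
  lvl1: tbl 0x48, slot 17 ⇒ 0x4A005 (P1/RW0/US1/PS0)
  → PROTECTION_VIOLATION  (2 entries read)
#3 VA=0x340D7BE (r,user):
  lvl0: tbl 0x3C, slot 26 ⇒ 0x4B007 (P1/RW1/US1/PS0)
  lvl1: tbl 0x4B, slot 13 ⇒ 0x4F007 (P1/RW1/US1/PS0)
  ⇒ phys 0x4F7BE  [2 reads]

Entries read for #2: 2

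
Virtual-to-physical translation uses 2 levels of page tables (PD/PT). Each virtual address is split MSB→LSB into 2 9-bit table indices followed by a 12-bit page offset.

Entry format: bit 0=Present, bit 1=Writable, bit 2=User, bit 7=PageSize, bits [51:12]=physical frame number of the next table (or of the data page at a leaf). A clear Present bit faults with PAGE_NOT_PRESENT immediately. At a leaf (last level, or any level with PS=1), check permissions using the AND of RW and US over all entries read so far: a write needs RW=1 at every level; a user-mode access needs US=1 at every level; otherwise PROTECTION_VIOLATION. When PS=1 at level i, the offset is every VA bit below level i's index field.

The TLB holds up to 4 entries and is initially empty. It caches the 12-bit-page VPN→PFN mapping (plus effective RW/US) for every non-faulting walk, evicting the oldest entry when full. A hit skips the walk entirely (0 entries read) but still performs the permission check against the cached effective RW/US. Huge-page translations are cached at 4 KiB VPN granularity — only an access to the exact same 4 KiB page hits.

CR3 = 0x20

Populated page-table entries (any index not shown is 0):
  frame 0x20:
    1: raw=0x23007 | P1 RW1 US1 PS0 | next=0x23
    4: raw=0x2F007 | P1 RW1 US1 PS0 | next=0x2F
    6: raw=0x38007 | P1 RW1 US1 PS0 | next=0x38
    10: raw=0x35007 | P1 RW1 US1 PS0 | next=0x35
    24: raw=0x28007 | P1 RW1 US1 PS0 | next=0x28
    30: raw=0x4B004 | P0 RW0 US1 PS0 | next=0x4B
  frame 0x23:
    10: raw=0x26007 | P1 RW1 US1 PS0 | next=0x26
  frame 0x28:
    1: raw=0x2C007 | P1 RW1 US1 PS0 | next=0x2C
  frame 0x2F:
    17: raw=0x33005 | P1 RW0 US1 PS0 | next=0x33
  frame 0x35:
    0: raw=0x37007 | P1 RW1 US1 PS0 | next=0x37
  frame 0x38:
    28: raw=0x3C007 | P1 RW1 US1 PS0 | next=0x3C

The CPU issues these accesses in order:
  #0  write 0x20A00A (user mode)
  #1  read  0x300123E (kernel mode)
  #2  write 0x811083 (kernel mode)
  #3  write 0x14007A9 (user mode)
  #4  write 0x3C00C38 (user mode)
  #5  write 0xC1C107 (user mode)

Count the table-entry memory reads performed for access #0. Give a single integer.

Walk each access:
#0 VA=0x20A00A (w,user):
  lvl0: tbl 0x20, slot 1 ⇒ 0x23007 (P1/RW1/US1/PS0)
  lvl1: tbl 0x23, slot 10 ⇒ 0x26007 (P1/RW1/US1/PS0)
  → PA=0x2600A  (2 entries read)
#1 VA=0x300123E (r,kernel):
  lvl0: tbl 0x20, slot 24 ⇒ 0x28007 (P1/RW1/US1/PS0)
  lvl1: tbl 0x28, slot 1 ⇒ 0x2C007 (P1/RW1/US1/PS0)
  → PA=0x2C23E  (2 entries read)
#2 VA=0x811083 (w,kernel):
  lvl0: tbl 0x20, slot 4 ⇒ 0x2F007 (P1/RW1/US1/PS0)
  lvl1: tbl 0x2F, slot 17 ⇒ 0x33005 (P1/RW0/US1/PS0)
  ⇒ fault: PROTECTION_VIOLATION  — 2 lookups
#3 VA=0x14007A9 (w,user):
  lvl0: tbl 0x20, slot 10 ⇒ 0x35007 (P1/RW1/US1/PS0)
  lvl1: tbl 0x35, slot 0 ⇒ 0x37007 (P1/RW1/US1/PS0)
  → PA=0x377A9  (2 entries read)
#4 VA=0x3C00C38 (w,user):
  lvl0: tbl 0x20, slot 30 ⇒ 0x4B004 (P0/RW0/US1/PS0)
  ⇒ fault: PAGE_NOT_PRESENT  — 1 lookups
#5 VA=0xC1C107 (w,user):
  lvl0: tbl 0x20, slot 6 ⇒ 0x38007 (P1/RW1/US1/PS0)
  lvl1: tbl 0x38, slot 28 ⇒ 0x3C007 (P1/RW1/US1/PS0)
  → PA=0x3C107  (2 entries read)

Entries read for #0: 2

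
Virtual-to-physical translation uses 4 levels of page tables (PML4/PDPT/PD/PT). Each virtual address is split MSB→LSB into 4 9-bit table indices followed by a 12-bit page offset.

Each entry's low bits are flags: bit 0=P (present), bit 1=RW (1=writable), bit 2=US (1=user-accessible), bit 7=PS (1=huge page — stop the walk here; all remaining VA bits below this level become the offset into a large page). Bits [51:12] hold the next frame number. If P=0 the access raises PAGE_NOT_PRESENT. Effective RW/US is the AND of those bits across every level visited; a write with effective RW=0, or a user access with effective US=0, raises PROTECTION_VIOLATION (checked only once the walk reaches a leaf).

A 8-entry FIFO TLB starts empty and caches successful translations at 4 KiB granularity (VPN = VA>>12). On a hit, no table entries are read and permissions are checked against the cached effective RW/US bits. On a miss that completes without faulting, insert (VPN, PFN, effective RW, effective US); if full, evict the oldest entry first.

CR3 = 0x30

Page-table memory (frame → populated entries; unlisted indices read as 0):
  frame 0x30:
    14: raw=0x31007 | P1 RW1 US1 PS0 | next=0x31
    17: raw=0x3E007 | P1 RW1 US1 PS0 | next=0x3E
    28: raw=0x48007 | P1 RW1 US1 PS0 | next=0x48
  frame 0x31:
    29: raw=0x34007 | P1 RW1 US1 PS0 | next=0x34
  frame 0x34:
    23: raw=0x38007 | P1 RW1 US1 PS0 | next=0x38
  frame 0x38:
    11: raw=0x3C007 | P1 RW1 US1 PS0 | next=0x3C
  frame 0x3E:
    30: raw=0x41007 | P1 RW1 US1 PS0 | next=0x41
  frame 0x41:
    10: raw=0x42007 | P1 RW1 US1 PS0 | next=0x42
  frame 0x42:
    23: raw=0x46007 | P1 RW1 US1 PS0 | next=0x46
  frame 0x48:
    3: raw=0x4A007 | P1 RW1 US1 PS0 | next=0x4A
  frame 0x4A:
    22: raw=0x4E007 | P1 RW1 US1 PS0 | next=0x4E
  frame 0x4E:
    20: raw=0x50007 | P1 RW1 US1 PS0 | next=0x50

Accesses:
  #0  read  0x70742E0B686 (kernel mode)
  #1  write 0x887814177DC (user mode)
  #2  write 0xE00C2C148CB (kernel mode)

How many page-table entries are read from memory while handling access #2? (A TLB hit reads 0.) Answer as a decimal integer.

Walk each access:
#0 VA=0x70742E0B686 (r,kernel):
  lvl0: tbl 0x30, slot 14 ⇒ 0x31007 (P1/RW1/US1/PS0)
  lvl1: tbl 0x31, slot 29 ⇒ 0x34007 (P1/RW1/US1/PS0)
  lvl2: tbl 0x34, slot 23 ⇒ 0x38007 (P1/RW1/US1/PS0)
  lvl3: tbl 0x38, slot 11 ⇒ 0x3C007 (P1/RW1/US1/PS0)
  → PA=0x3C686  (4 entries read)
#1 VA=0x887814177DC (w,user):
  lvl0: tbl 0x30, slot 17 ⇒ 0x3E007 (P1/RW1/US1/PS0)
  lvl1: tbl 0x3E, slot 30 ⇒ 0x41007 (P1/RW1/US1/PS0)
  lvl2: tbl 0x41, slot 10 ⇒ 0x42007 (P1/RW1/US1/PS0)
  lvl3: tbl 0x42, slot 23 ⇒ 0x46007 (P1/RW1/US1/PS0)
  → PA=0x467DC  (4 entries read)
#2 VA=0xE00C2C148CB (w,kernel):
  lvl0: tbl 0x30, slot 28 ⇒ 0x48007 (P1/RW1/US1/PS0)
  lvl1: tbl 0x48, slot 3 ⇒ 0x4A007 (P1/RW1/US1/PS0)
  lvl2: tbl 0x4A, slot 22 ⇒ 0x4E007 (P1/RW1/US1/PS0)
  lvl3: tbl 0x4E, slot 20 ⇒ 0x50007 (P1/RW1/US1/PS0)
  → PA=0x508CB  (4 entries read)

Entries read for #2: 4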